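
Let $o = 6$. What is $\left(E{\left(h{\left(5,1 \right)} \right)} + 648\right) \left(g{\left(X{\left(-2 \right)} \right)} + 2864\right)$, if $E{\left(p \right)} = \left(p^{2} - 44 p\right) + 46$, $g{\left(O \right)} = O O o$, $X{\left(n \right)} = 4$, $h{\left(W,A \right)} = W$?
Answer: $1477040$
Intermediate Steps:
$g{\left(O \right)} = 6 O^{2}$ ($g{\left(O \right)} = O O 6 = O^{2} \cdot 6 = 6 O^{2}$)
$E{\left(p \right)} = 46 + p^{2} - 44 p$
$\left(E{\left(h{\left(5,1 \right)} \right)} + 648\right) \left(g{\left(X{\left(-2 \right)} \right)} + 2864\right) = \left(\left(46 + 5^{2} - 220\right) + 648\right) \left(6 \cdot 4^{2} + 2864\right) = \left(\left(46 + 25 - 220\right) + 648\right) \left(6 \cdot 16 + 2864\right) = \left(-149 + 648\right) \left(96 + 2864\right) = 499 \cdot 2960 = 1477040$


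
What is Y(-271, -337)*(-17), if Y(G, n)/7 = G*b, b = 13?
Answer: 419237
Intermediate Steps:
Y(G, n) = 91*G (Y(G, n) = 7*(G*13) = 7*(13*G) = 91*G)
Y(-271, -337)*(-17) = (91*(-271))*(-17) = -24661*(-17) = 419237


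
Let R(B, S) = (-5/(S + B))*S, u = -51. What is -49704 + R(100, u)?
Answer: -2435241/49 ≈ -49699.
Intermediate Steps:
R(B, S) = -5*S/(B + S) (R(B, S) = (-5/(B + S))*S = -5*S/(B + S))
-49704 + R(100, u) = -49704 - 5*(-51)/(100 - 51) = -49704 - 5*(-51)/49 = -49704 - 5*(-51)*1/49 = -49704 + 255/49 = -2435241/49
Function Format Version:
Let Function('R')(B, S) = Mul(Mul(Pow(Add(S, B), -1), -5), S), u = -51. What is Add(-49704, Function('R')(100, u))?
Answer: Rational(-2435241, 49) ≈ -49699.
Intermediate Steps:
Function('R')(B, S) = Mul(-5, S, Pow(Add(B, S), -1)) (Function('R')(B, S) = Mul(Mul(Pow(Add(B, S), -1), -5), S) = Mul(Mul(-5, Pow(Add(B, S), -1)), S) = Mul(-5, S, Pow(Add(B, S), -1)))
Add(-49704, Function('R')(100, u)) = Add(-49704, Mul(-5, -51, Pow(Add(100, -51), -1))) = Add(-49704, Mul(-5, -51, Pow(49, -1))) = Add(-49704, Mul(-5, -51, Rational(1, 49))) = Add(-49704, Rational(255, 49)) = Rational(-2435241, 49)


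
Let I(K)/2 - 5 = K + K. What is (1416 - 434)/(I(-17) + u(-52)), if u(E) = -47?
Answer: -982/105 ≈ -9.3524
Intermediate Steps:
I(K) = 10 + 4*K (I(K) = 10 + 2*(K + K) = 10 + 2*(2*K) = 10 + 4*K)
(1416 - 434)/(I(-17) + u(-52)) = (1416 - 434)/((10 + 4*(-17)) - 47) = 982/((10 - 68) - 47) = 982/(-58 - 47) = 982/(-105) = 982*(-1/105) = -982/105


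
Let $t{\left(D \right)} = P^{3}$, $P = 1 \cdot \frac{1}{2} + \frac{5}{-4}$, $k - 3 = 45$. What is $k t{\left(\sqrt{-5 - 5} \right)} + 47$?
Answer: $\frac{107}{4} \approx 26.75$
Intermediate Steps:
$k = 48$ ($k = 3 + 45 = 48$)
$P = - \frac{3}{4}$ ($P = 1 \cdot \frac{1}{2} + 5 \left(- \frac{1}{4}\right) = \frac{1}{2} - \frac{5}{4} = - \frac{3}{4} \approx -0.75$)
$t{\left(D \right)} = - \frac{27}{64}$ ($t{\left(D \right)} = \left(- \frac{3}{4}\right)^{3} = - \frac{27}{64}$)
$k t{\left(\sqrt{-5 - 5} \right)} + 47 = 48 \left(- \frac{27}{64}\right) + 47 = - \frac{81}{4} + 47 = \frac{107}{4}$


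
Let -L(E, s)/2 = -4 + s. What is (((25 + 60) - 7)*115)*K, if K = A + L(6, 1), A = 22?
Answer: 251160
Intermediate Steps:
L(E, s) = 8 - 2*s (L(E, s) = -2*(-4 + s) = 8 - 2*s)
K = 28 (K = 22 + (8 - 2*1) = 22 + (8 - 2) = 22 + 6 = 28)
(((25 + 60) - 7)*115)*K = (((25 + 60) - 7)*115)*28 = ((85 - 7)*115)*28 = (78*115)*28 = 8970*28 = 251160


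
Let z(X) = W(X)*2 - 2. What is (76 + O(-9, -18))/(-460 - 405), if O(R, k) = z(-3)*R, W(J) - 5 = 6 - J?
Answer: 158/865 ≈ 0.18266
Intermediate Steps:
W(J) = 11 - J (W(J) = 5 + (6 - J) = 11 - J)
z(X) = 20 - 2*X (z(X) = (11 - X)*2 - 2 = (22 - 2*X) - 2 = 20 - 2*X)
O(R, k) = 26*R (O(R, k) = (20 - 2*(-3))*R = (20 + 6)*R = 26*R)
(76 + O(-9, -18))/(-460 - 405) = (76 + 26*(-9))/(-460 - 405) = (76 - 234)/(-865) = -158*(-1/865) = 158/865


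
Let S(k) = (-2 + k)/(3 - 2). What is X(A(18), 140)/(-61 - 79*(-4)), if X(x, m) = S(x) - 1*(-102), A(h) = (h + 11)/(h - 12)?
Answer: 37/90 ≈ 0.41111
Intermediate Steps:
S(k) = -2 + k (S(k) = (-2 + k)/1 = (-2 + k)*1 = -2 + k)
A(h) = (11 + h)/(-12 + h)
X(x, m) = 100 + x (X(x, m) = (-2 + x) - 1*(-102) = (-2 + x) + 102 = 100 + x)
X(A(18), 140)/(-61 - 79*(-4)) = (100 + (11 + 18)/(-12 + 18))/(-61 - 79*(-4)) = (100 + 29/6)/(-61 + 316) = (100 + (⅙)*29)/255 = (100 + 29/6)*(1/255) = (629/6)*(1/255) = 37/90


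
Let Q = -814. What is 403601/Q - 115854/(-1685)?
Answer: -53251139/124690 ≈ -427.07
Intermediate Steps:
403601/Q - 115854/(-1685) = 403601/(-814) - 115854/(-1685) = 403601*(-1/814) - 115854*(-1/1685) = -36691/74 + 115854/1685 = -53251139/124690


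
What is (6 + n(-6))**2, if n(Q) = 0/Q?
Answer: 36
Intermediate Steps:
n(Q) = 0
(6 + n(-6))**2 = (6 + 0)**2 = 6**2 = 36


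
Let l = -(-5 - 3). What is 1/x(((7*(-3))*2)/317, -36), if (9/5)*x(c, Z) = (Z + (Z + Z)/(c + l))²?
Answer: 1555009/1761189120 ≈ 0.00088293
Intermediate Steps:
l = 8 (l = -1*(-8) = 8)
x(c, Z) = 5*(Z + 2*Z/(8 + c))²/9 (x(c, Z) = 5*(Z + (Z + Z)/(c + 8))²/9 = 5*(Z + (2*Z)/(8 + c))²/9 = 5*(Z + 2*Z/(8 + c))²/9)
1/x(((7*(-3))*2)/317, -36) = 1/((5/9)*(-36)²*(10 + ((7*(-3))*2)/317)²/(8 + ((7*(-3))*2)/317)²) = 1/((5/9)*1296*(10 - 21*2*(1/317))²/(8 - 21*2*(1/317))²) = 1/((5/9)*1296*(10 - 42*1/317)²/(8 - 42*1/317)²) = 1/((5/9)*1296*(10 - 42/317)²/(8 - 42/317)²) = 1/((5/9)*1296*(3128/317)²/(2494/317)²) = 1/((5/9)*1296*(100489/6220036)*(9784384/100489)) = 1/(1761189120/1555009) = 1555009/1761189120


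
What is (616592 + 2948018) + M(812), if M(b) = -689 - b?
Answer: 3563109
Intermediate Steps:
(616592 + 2948018) + M(812) = (616592 + 2948018) + (-689 - 1*812) = 3564610 + (-689 - 812) = 3564610 - 1501 = 3563109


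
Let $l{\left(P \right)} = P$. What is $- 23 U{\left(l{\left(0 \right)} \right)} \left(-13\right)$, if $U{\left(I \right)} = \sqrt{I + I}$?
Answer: $0$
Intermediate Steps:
$U{\left(I \right)} = \sqrt{2} \sqrt{I}$ ($U{\left(I \right)} = \sqrt{2 I} = \sqrt{2} \sqrt{I}$)
$- 23 U{\left(l{\left(0 \right)} \right)} \left(-13\right) = - 23 \sqrt{2} \sqrt{0} \left(-13\right) = - 23 \sqrt{2} \cdot 0 \left(-13\right) = \left(-23\right) 0 \left(-13\right) = 0 \left(-13\right) = 0$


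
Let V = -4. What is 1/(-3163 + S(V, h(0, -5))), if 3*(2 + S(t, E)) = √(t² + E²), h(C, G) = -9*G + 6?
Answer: -28485/90152408 - 3*√2617/90152408 ≈ -0.00031767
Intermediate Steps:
h(C, G) = 6 - 9*G
S(t, E) = -2 + √(E² + t²)/3 (S(t, E) = -2 + √(t² + E²)/3 = -2 + √(E² + t²)/3)
1/(-3163 + S(V, h(0, -5))) = 1/(-3163 + (-2 + √((6 - 9*(-5))² + (-4)²)/3)) = 1/(-3163 + (-2 + √((6 + 45)² + 16)/3)) = 1/(-3163 + (-2 + √(51² + 16)/3)) = 1/(-3163 + (-2 + √(2601 + 16)/3)) = 1/(-3163 + (-2 + √2617/3)) = 1/(-3165 + √2617/3)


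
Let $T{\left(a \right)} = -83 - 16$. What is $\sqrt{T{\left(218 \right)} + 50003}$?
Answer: $4 \sqrt{3119} \approx 223.39$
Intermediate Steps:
$T{\left(a \right)} = -99$
$\sqrt{T{\left(218 \right)} + 50003} = \sqrt{-99 + 50003} = \sqrt{49904} = 4 \sqrt{3119}$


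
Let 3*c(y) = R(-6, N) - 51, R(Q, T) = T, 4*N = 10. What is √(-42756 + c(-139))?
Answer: I*√1539798/6 ≈ 206.81*I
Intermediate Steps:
N = 5/2 (N = (¼)*10 = 5/2 ≈ 2.5000)
c(y) = -97/6 (c(y) = (5/2 - 51)/3 = (⅓)*(-97/2) = -97/6)
√(-42756 + c(-139)) = √(-42756 - 97/6) = √(-256633/6) = I*√1539798/6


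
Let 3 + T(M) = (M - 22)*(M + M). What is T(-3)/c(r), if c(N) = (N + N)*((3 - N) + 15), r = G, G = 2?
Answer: 147/64 ≈ 2.2969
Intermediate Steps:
T(M) = -3 + 2*M*(-22 + M) (T(M) = -3 + (M - 22)*(M + M) = -3 + (-22 + M)*(2*M) = -3 + 2*M*(-22 + M))
r = 2
c(N) = 2*N*(18 - N) (c(N) = (2*N)*(18 - N) = 2*N*(18 - N))
T(-3)/c(r) = (-3 - 44*(-3) + 2*(-3)²)/((2*2*(18 - 1*2))) = (-3 + 132 + 2*9)/((2*2*(18 - 2))) = (-3 + 132 + 18)/((2*2*16)) = 147/64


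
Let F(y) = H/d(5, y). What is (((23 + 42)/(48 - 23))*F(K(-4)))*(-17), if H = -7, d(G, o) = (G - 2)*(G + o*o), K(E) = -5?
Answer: 1547/450 ≈ 3.4378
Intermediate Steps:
d(G, o) = (-2 + G)*(G + o**2)
F(y) = -7/(15 + 3*y**2) (F(y) = -7/(5**2 - 2*5 - 2*y**2 + 5*y**2) = -7/(25 - 10 - 2*y**2 + 5*y**2) = -7/(15 + 3*y**2))
(((23 + 42)/(48 - 23))*F(K(-4)))*(-17) = (((23 + 42)/(48 - 23))*(-7/(15 + 3*(-5)**2)))*(-17) = ((65/25)*(-7/(15 + 3*25)))*(-17) = ((65*(1/25))*(-7/(15 + 75)))*(-17) = (13*(-7/90)/5)*(-17) = (13*(-7*1/90)/5)*(-17) = ((13/5)*(-7/90))*(-17) = -91/450*(-17) = 1547/450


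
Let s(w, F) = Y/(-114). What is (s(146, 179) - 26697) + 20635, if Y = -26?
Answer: -345521/57 ≈ -6061.8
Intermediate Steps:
s(w, F) = 13/57 (s(w, F) = -26/(-114) = -26*(-1/114) = 13/57)
(s(146, 179) - 26697) + 20635 = (13/57 - 26697) + 20635 = -1521716/57 + 20635 = -345521/57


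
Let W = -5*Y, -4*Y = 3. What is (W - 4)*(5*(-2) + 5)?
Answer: 5/4 ≈ 1.2500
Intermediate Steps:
Y = -¾ (Y = -¼*3 = -¾ ≈ -0.75000)
W = 15/4 (W = -5*(-¾) = 15/4 ≈ 3.7500)
(W - 4)*(5*(-2) + 5) = (15/4 - 4)*(5*(-2) + 5) = -(-10 + 5)/4 = -¼*(-5) = 5/4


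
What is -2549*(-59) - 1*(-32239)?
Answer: 182630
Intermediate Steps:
-2549*(-59) - 1*(-32239) = 150391 + 32239 = 182630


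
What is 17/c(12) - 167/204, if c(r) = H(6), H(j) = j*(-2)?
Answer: -38/17 ≈ -2.2353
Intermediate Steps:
H(j) = -2*j
c(r) = -12 (c(r) = -2*6 = -12)
17/c(12) - 167/204 = 17/(-12) - 167/204 = 17*(-1/12) - 167*1/204 = -17/12 - 167/204 = -38/17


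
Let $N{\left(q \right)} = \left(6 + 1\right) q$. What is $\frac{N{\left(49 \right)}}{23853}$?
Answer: $\frac{343}{23853} \approx 0.01438$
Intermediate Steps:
$N{\left(q \right)} = 7 q$
$\frac{N{\left(49 \right)}}{23853} = \frac{7 \cdot 49}{23853} = 343 \cdot \frac{1}{23853} = \frac{343}{23853}$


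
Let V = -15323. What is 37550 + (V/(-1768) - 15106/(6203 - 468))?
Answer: 380798643997/10139480 ≈ 37556.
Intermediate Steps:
37550 + (V/(-1768) - 15106/(6203 - 468)) = 37550 + (-15323/(-1768) - 15106/(6203 - 468)) = 37550 + (-15323*(-1/1768) - 15106/5735) = 37550 + (15323/1768 - 15106*1/5735) = 37550 + (15323/1768 - 15106/5735) = 37550 + 61169997/10139480 = 380798643997/10139480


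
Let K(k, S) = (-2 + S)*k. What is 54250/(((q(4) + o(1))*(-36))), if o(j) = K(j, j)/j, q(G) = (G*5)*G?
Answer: -27125/1422 ≈ -19.075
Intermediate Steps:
K(k, S) = k*(-2 + S)
q(G) = 5*G**2 (q(G) = (5*G)*G = 5*G**2)
o(j) = -2 + j (o(j) = (j*(-2 + j))/j = -2 + j)
54250/(((q(4) + o(1))*(-36))) = 54250/(((5*4**2 + (-2 + 1))*(-36))) = 54250/(((5*16 - 1)*(-36))) = 54250/(((80 - 1)*(-36))) = 54250/((79*(-36))) = 54250/(-2844) = 54250*(-1/2844) = -27125/1422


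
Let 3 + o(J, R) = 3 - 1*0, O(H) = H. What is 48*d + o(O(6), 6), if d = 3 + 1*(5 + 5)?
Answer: 624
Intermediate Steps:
d = 13 (d = 3 + 1*10 = 3 + 10 = 13)
o(J, R) = 0 (o(J, R) = -3 + (3 - 1*0) = -3 + (3 + 0) = -3 + 3 = 0)
48*d + o(O(6), 6) = 48*13 + 0 = 624 + 0 = 624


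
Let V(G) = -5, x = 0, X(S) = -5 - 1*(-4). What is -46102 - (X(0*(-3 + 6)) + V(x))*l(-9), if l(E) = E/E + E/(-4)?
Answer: -92165/2 ≈ -46083.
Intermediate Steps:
X(S) = -1 (X(S) = -5 + 4 = -1)
l(E) = 1 - E/4 (l(E) = 1 + E*(-¼) = 1 - E/4)
-46102 - (X(0*(-3 + 6)) + V(x))*l(-9) = -46102 - (-1 - 5)*(1 - ¼*(-9)) = -46102 - (-6)*(1 + 9/4) = -46102 - (-6)*13/4 = -46102 - 1*(-39/2) = -46102 + 39/2 = -92165/2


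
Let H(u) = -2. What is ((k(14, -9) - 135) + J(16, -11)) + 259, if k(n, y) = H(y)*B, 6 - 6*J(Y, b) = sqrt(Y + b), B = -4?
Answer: 133 - sqrt(5)/6 ≈ 132.63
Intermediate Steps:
J(Y, b) = 1 - sqrt(Y + b)/6
k(n, y) = 8 (k(n, y) = -2*(-4) = 8)
((k(14, -9) - 135) + J(16, -11)) + 259 = ((8 - 135) + (1 - sqrt(16 - 11)/6)) + 259 = (-127 + (1 - sqrt(5)/6)) + 259 = (-126 - sqrt(5)/6) + 259 = 133 - sqrt(5)/6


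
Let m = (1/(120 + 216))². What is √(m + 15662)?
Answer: √1768177153/336 ≈ 125.15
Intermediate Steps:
m = 1/112896 (m = (1/336)² = 1/112896 ≈ 8.8577e-6)
√(m + 15662) = √(1/112896 + 15662) = √(1768177153/112896) = √1768177153/336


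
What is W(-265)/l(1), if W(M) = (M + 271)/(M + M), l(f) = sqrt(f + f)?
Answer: -3*sqrt(2)/530 ≈ -0.0080050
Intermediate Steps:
l(f) = sqrt(2)*sqrt(f) (l(f) = sqrt(2*f) = sqrt(2)*sqrt(f))
W(M) = (271 + M)/(2*M) (W(M) = (271 + M)/((2*M)) = (271 + M)*(1/(2*M)) = (271 + M)/(2*M))
W(-265)/l(1) = ((1/2)*(271 - 265)/(-265))/((sqrt(2)*sqrt(1))) = ((1/2)*(-1/265)*6)/((sqrt(2)*1)) = -3*sqrt(2)/2/265 = -3*sqrt(2)/530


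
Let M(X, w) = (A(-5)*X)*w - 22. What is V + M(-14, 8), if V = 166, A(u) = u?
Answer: 704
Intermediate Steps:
M(X, w) = -22 - 5*X*w (M(X, w) = (-5*X)*w - 22 = -5*X*w - 22 = -22 - 5*X*w)
V + M(-14, 8) = 166 + (-22 - 5*(-14)*8) = 166 + (-22 + 560) = 166 + 538 = 704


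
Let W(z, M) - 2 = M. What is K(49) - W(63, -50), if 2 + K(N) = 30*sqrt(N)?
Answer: 256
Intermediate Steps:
W(z, M) = 2 + M
K(N) = -2 + 30*sqrt(N)
K(49) - W(63, -50) = (-2 + 30*sqrt(49)) - (2 - 50) = (-2 + 30*7) - 1*(-48) = (-2 + 210) + 48 = 208 + 48 = 256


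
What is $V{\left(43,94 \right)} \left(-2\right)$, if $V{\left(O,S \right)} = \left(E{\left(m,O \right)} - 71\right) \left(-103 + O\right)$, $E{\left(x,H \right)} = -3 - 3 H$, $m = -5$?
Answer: $-24360$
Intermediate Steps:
$V{\left(O,S \right)} = \left(-103 + O\right) \left(-74 - 3 O\right)$ ($V{\left(O,S \right)} = \left(\left(-3 - 3 O\right) - 71\right) \left(-103 + O\right) = \left(-74 - 3 O\right) \left(-103 + O\right) = \left(-103 + O\right) \left(-74 - 3 O\right)$)
$V{\left(43,94 \right)} \left(-2\right) = \left(7622 - 3 \cdot 43^{2} + 235 \cdot 43\right) \left(-2\right) = \left(7622 - 5547 + 10105\right) \left(-2\right) = 12180 \left(-2\right) = -24360$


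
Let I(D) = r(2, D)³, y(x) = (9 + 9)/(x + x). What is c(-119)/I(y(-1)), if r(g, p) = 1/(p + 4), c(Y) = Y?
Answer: 14875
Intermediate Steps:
r(g, p) = 1/(4 + p)
y(x) = 9/x (y(x) = 18/((2*x)) = 18*(1/(2*x)) = 9/x)
I(D) = (4 + D)⁻³ (I(D) = (1/(4 + D))³ = (4 + D)⁻³)
c(-119)/I(y(-1)) = -119*(4 + 9/(-1))³ = -119*(4 + 9*(-1))³ = -119*(4 - 9)³ = -119/((-5)⁻³) = -119/(-1/125) = -119*(-125) = 14875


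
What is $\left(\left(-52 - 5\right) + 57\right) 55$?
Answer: $0$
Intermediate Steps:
$\left(\left(-52 - 5\right) + 57\right) 55 = \left(-57 + 57\right) 55 = 0 \cdot 55 = 0$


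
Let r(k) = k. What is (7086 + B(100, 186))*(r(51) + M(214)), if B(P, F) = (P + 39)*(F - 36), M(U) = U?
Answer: 7403040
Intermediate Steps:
B(P, F) = (-36 + F)*(39 + P) (B(P, F) = (39 + P)*(-36 + F) = (-36 + F)*(39 + P))
(7086 + B(100, 186))*(r(51) + M(214)) = (7086 + (-1404 - 36*100 + 39*186 + 186*100))*(51 + 214) = (7086 + (-1404 - 3600 + 7254 + 18600))*265 = (7086 + 20850)*265 = 27936*265 = 7403040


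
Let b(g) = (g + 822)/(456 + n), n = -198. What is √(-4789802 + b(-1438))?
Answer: I*√79707134814/129 ≈ 2188.6*I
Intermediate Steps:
b(g) = 137/43 + g/258 (b(g) = (g + 822)/(456 - 198) = (822 + g)/258 = (822 + g)*(1/258) = 137/43 + g/258)
√(-4789802 + b(-1438)) = √(-4789802 + (137/43 + (1/258)*(-1438))) = √(-4789802 + (137/43 - 719/129)) = √(-4789802 - 308/129) = √(-617884766/129) = I*√79707134814/129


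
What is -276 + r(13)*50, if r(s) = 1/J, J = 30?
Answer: -823/3 ≈ -274.33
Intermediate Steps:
r(s) = 1/30
-276 + r(13)*50 = -276 + (1/30)*50 = -276 + 5/3 = -823/3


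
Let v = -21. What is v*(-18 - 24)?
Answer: 882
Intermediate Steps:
v*(-18 - 24) = -21*(-18 - 24) = -21*(-42) = 882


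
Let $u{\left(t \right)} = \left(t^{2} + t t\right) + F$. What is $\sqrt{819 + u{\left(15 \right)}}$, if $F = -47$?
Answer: $\sqrt{1222} \approx 34.957$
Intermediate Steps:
$u{\left(t \right)} = -47 + 2 t^{2}$ ($u{\left(t \right)} = \left(t^{2} + t t\right) - 47 = \left(t^{2} + t^{2}\right) - 47 = 2 t^{2} - 47 = -47 + 2 t^{2}$)
$\sqrt{819 + u{\left(15 \right)}} = \sqrt{819 - \left(47 - 2 \cdot 15^{2}\right)} = \sqrt{819 + \left(-47 + 2 \cdot 225\right)} = \sqrt{819 + \left(-47 + 450\right)} = \sqrt{819 + 403} = \sqrt{1222}$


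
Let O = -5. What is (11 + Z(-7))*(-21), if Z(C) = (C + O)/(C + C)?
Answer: -249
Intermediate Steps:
Z(C) = (-5 + C)/(2*C) (Z(C) = (C - 5)/(C + C) = (-5 + C)/((2*C)) = (-5 + C)*(1/(2*C)) = (-5 + C)/(2*C))
(11 + Z(-7))*(-21) = (11 + (½)*(-5 - 7)/(-7))*(-21) = (11 + (½)*(-⅐)*(-12))*(-21) = (11 + 6/7)*(-21) = (83/7)*(-21) = -249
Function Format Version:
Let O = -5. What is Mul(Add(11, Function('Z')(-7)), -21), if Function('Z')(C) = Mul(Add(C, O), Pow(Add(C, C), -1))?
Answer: -249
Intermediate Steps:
Function('Z')(C) = Mul(Rational(1, 2), Pow(C, -1), Add(-5, C)) (Function('Z')(C) = Mul(Add(C, -5), Pow(Add(C, C), -1)) = Mul(Add(-5, C), Pow(Mul(2, C), -1)) = Mul(Add(-5, C), Mul(Rational(1, 2), Pow(C, -1))) = Mul(Rational(1, 2), Pow(C, -1), Add(-5, C)))
Mul(Add(11, Function('Z')(-7)), -21) = Mul(Add(11, Mul(Rational(1, 2), Pow(-7, -1), Add(-5, -7))), -21) = Mul(Add(11, Mul(Rational(1, 2), Rational(-1, 7), -12)), -21) = Mul(Add(11, Rational(6, 7)), -21) = Mul(Rational(83, 7), -21) = -249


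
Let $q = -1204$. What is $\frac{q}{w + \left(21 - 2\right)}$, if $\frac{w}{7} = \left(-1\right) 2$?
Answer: $- \frac{1204}{5} \approx -240.8$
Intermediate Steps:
$w = -14$ ($w = 7 \left(\left(-1\right) 2\right) = 7 \left(-2\right) = -14$)
$\frac{q}{w + \left(21 - 2\right)} = \frac{1}{-14 + \left(21 - 2\right)} \left(-1204\right) = \frac{1}{-14 + 19} \left(-1204\right) = \frac{1}{5} \left(-1204\right) = - \frac{1204}{5}$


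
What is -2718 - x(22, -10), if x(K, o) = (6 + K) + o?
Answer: -2736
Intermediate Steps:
x(K, o) = 6 + K + o
-2718 - x(22, -10) = -2718 - (6 + 22 - 10) = -2718 - 1*18 = -2718 - 18 = -2736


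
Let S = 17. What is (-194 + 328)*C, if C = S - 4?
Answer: 1742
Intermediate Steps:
C = 13 (C = 17 - 4 = 13)
(-194 + 328)*C = (-194 + 328)*13 = 134*13 = 1742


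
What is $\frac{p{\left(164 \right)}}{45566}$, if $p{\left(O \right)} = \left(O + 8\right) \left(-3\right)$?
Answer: $- \frac{258}{22783} \approx -0.011324$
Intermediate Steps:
$p{\left(O \right)} = -24 - 3 O$ ($p{\left(O \right)} = \left(8 + O\right) \left(-3\right) = -24 - 3 O$)
$\frac{p{\left(164 \right)}}{45566} = \frac{-24 - 492}{45566} = \left(-24 - 492\right) \frac{1}{45566} = \left(-516\right) \frac{1}{45566} = - \frac{258}{22783}$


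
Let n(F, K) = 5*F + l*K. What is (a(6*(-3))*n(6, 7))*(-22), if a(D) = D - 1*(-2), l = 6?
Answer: 25344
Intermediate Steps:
a(D) = 2 + D (a(D) = D + 2 = 2 + D)
n(F, K) = 5*F + 6*K
(a(6*(-3))*n(6, 7))*(-22) = ((2 + 6*(-3))*(5*6 + 6*7))*(-22) = ((2 - 18)*(30 + 42))*(-22) = -16*72*(-22) = -1152*(-22) = 25344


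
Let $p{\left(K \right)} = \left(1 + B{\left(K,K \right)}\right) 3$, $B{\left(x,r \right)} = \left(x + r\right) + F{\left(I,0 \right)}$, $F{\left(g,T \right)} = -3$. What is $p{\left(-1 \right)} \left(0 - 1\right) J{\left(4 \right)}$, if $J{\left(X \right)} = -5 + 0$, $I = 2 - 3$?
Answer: $-60$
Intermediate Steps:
$I = -1$
$J{\left(X \right)} = -5$
$B{\left(x,r \right)} = -3 + r + x$ ($B{\left(x,r \right)} = \left(x + r\right) - 3 = \left(r + x\right) - 3 = -3 + r + x$)
$p{\left(K \right)} = -6 + 6 K$ ($p{\left(K \right)} = \left(1 + \left(-3 + K + K\right)\right) 3 = \left(1 + \left(-3 + 2 K\right)\right) 3 = \left(-2 + 2 K\right) 3 = -6 + 6 K$)
$p{\left(-1 \right)} \left(0 - 1\right) J{\left(4 \right)} = \left(-6 + 6 \left(-1\right)\right) \left(0 - 1\right) \left(-5\right) = \left(-6 - 6\right) \left(-1\right) \left(-5\right) = \left(-12\right) \left(-1\right) \left(-5\right) = 12 \left(-5\right) = -60$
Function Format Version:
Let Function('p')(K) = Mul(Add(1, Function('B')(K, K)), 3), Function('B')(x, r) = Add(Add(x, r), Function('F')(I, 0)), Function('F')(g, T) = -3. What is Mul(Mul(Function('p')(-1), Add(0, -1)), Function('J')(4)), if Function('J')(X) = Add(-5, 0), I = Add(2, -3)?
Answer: -60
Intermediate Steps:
I = -1
Function('J')(X) = -5
Function('B')(x, r) = Add(-3, r, x) (Function('B')(x, r) = Add(Add(x, r), -3) = Add(Add(r, x), -3) = Add(-3, r, x))
Function('p')(K) = Add(-6, Mul(6, K)) (Function('p')(K) = Mul(Add(1, Add(-3, K, K)), 3) = Mul(Add(1, Add(-3, Mul(2, K))), 3) = Mul(Add(-2, Mul(2, K)), 3) = Add(-6, Mul(6, K)))
Mul(Mul(Function('p')(-1), Add(0, -1)), Function('J')(4)) = Mul(Mul(Add(-6, Mul(6, -1)), Add(0, -1)), -5) = Mul(Mul(Add(-6, -6), -1), -5) = Mul(Mul(-12, -1), -5) = Mul(12, -5) = -60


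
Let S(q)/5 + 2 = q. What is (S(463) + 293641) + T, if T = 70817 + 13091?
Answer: 379854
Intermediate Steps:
T = 83908
S(q) = -10 + 5*q
(S(463) + 293641) + T = ((-10 + 5*463) + 293641) + 83908 = ((-10 + 2315) + 293641) + 83908 = (2305 + 293641) + 83908 = 295946 + 83908 = 379854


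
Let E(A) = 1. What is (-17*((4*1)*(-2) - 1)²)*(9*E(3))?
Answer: -12393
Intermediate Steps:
(-17*((4*1)*(-2) - 1)²)*(9*E(3)) = (-17*((4*1)*(-2) - 1)²)*(9*1) = -17*(4*(-2) - 1)²*9 = -17*(-8 - 1)²*9 = -17*(-9)²*9 = -17*81*9 = -1377*9 = -12393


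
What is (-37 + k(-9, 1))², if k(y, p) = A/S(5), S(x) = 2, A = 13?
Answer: 3721/4 ≈ 930.25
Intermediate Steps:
k(y, p) = 13/2
(-37 + k(-9, 1))² = (-37 + 13/2)² = (-61/2)² = 3721/4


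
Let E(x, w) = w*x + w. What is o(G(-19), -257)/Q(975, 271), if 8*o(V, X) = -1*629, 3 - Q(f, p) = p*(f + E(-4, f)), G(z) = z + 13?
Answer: -629/4227624 ≈ -0.00014878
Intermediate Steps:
E(x, w) = w + w*x
G(z) = 13 + z
Q(f, p) = 3 + 2*f*p (Q(f, p) = 3 - p*(f + f*(1 - 4)) = 3 - p*(f + f*(-3)) = 3 - p*(f - 3*f) = 3 - p*(-2*f) = 3 - (-2)*f*p = 3 + 2*f*p)
o(V, X) = -629/8 (o(V, X) = (-1*629)/8 = (1/8)*(-629) = -629/8)
o(G(-19), -257)/Q(975, 271) = -629/(8*(3 + 2*975*271)) = -629/(8*(3 + 528450)) = -629/8/528453 = -629/8*1/528453 = -629/4227624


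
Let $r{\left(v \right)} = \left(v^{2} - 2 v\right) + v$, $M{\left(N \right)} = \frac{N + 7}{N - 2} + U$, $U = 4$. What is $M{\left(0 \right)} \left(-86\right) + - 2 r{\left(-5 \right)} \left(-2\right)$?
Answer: $77$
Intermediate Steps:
$M{\left(N \right)} = 4 + \frac{7 + N}{-2 + N}$ ($M{\left(N \right)} = \frac{N + 7}{N - 2} + 4 = \frac{7 + N}{-2 + N} + 4 = 4 + \frac{7 + N}{-2 + N}$)
$r{\left(v \right)} = v^{2} - v$
$M{\left(0 \right)} \left(-86\right) + - 2 r{\left(-5 \right)} \left(-2\right) = \frac{-1 + 5 \cdot 0}{-2 + 0} \left(-86\right) + - 2 \left(- 5 \left(-1 - 5\right)\right) \left(-2\right) = \frac{-1 + 0}{-2} \left(-86\right) + - 2 \left(\left(-5\right) \left(-6\right)\right) \left(-2\right) = \left(- \frac{1}{2}\right) \left(-1\right) \left(-86\right) + \left(-2\right) 30 \left(-2\right) = \frac{1}{2} \left(-86\right) - -120 = -43 + 120 = 77$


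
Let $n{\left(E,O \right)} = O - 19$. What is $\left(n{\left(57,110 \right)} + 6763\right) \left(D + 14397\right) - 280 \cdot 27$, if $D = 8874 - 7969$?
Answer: $104872348$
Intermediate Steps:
$D = 905$
$n{\left(E,O \right)} = -19 + O$
$\left(n{\left(57,110 \right)} + 6763\right) \left(D + 14397\right) - 280 \cdot 27 = \left(\left(-19 + 110\right) + 6763\right) \left(905 + 14397\right) - 280 \cdot 27 = \left(91 + 6763\right) 15302 - 7560 = 6854 \cdot 15302 - 7560 = 104879908 - 7560 = 104872348$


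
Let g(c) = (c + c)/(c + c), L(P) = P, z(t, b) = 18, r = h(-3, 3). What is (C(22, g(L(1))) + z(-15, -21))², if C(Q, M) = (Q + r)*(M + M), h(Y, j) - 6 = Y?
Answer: 4624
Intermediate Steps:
h(Y, j) = 6 + Y
r = 3 (r = 6 - 3 = 3)
g(c) = 1 (g(c) = (2*c)/((2*c)) = (2*c)*(1/(2*c)) = 1)
C(Q, M) = 2*M*(3 + Q) (C(Q, M) = (Q + 3)*(M + M) = (3 + Q)*(2*M) = 2*M*(3 + Q))
(C(22, g(L(1))) + z(-15, -21))² = (2*1*(3 + 22) + 18)² = (2*1*25 + 18)² = (50 + 18)² = 68² = 4624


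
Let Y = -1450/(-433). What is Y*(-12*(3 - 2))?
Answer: -17400/433 ≈ -40.185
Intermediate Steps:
Y = 1450/433 (Y = -1450*(-1/433) = 1450/433 ≈ 3.3487)
Y*(-12*(3 - 2)) = 1450*(-12*(3 - 2))/433 = 1450*(-12*1)/433 = (1450/433)*(-12) = -17400/433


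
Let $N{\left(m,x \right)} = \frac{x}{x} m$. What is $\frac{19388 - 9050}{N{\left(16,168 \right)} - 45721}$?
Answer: $- \frac{3446}{15235} \approx -0.22619$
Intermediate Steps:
$N{\left(m,x \right)} = m$ ($N{\left(m,x \right)} = 1 m = m$)
$\frac{19388 - 9050}{N{\left(16,168 \right)} - 45721} = \frac{19388 - 9050}{16 - 45721} = \frac{10338}{-45705} = 10338 \left(- \frac{1}{45705}\right) = - \frac{3446}{15235}$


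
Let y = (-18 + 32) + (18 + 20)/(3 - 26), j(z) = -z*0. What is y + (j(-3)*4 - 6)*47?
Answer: -6202/23 ≈ -269.65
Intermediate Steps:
j(z) = 0 (j(z) = -1*0 = 0)
y = 284/23 (y = 14 + 38/(-23) = 14 + 38*(-1/23) = 14 - 38/23 = 284/23 ≈ 12.348)
y + (j(-3)*4 - 6)*47 = 284/23 + (0*4 - 6)*47 = 284/23 + (0 - 6)*47 = 284/23 - 6*47 = 284/23 - 282 = -6202/23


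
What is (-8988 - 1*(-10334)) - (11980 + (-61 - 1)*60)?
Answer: -6914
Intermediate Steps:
(-8988 - 1*(-10334)) - (11980 + (-61 - 1)*60) = (-8988 + 10334) - (11980 - 62*60) = 1346 - (11980 - 3720) = 1346 - 1*8260 = 1346 - 8260 = -6914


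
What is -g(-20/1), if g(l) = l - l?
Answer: 0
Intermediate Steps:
g(l) = 0
-g(-20/1) = -1*0 = 0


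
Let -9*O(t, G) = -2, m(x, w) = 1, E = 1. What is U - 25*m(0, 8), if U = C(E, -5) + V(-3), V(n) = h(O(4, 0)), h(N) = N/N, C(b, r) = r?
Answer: -29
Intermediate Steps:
O(t, G) = 2/9 (O(t, G) = -1/9*(-2) = 2/9)
h(N) = 1
V(n) = 1
U = -4 (U = -5 + 1 = -4)
U - 25*m(0, 8) = -4 - 25*1 = -4 - 25 = -29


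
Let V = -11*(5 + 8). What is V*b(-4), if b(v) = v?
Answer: 572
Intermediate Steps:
V = -143 (V = -11*13 = -143)
V*b(-4) = -143*(-4) = 572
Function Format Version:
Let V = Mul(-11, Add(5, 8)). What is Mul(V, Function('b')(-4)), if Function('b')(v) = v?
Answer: 572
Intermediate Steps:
V = -143 (V = Mul(-11, 13) = -143)
Mul(V, Function('b')(-4)) = Mul(-143, -4) = 572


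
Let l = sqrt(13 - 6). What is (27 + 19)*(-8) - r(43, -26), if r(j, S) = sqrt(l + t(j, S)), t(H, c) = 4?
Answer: -368 - sqrt(4 + sqrt(7)) ≈ -370.58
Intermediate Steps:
l = sqrt(7) ≈ 2.6458
r(j, S) = sqrt(4 + sqrt(7)) (r(j, S) = sqrt(sqrt(7) + 4) = sqrt(4 + sqrt(7)))
(27 + 19)*(-8) - r(43, -26) = (27 + 19)*(-8) - sqrt(4 + sqrt(7)) = 46*(-8) - sqrt(4 + sqrt(7)) = -368 - sqrt(4 + sqrt(7))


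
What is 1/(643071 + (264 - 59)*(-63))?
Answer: 1/630156 ≈ 1.5869e-6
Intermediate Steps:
1/(643071 + (264 - 59)*(-63)) = 1/(643071 + 205*(-63)) = 1/(643071 - 12915) = 1/630156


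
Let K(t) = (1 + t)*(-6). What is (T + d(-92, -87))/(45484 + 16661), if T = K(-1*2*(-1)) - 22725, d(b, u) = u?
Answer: -1522/4143 ≈ -0.36737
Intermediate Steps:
K(t) = -6 - 6*t
T = -22743 (T = (-6 - 6*(-1*2)*(-1)) - 22725 = (-6 - (-12)*(-1)) - 22725 = (-6 - 6*2) - 22725 = (-6 - 12) - 22725 = -18 - 22725 = -22743)
(T + d(-92, -87))/(45484 + 16661) = (-22743 - 87)/(45484 + 16661) = -22830/62145 = -22830*1/62145 = -1522/4143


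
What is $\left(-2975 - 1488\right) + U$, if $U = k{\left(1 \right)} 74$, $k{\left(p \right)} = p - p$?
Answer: $-4463$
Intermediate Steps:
$k{\left(p \right)} = 0$
$U = 0$ ($U = 0 \cdot 74 = 0$)
$\left(-2975 - 1488\right) + U = \left(-2975 - 1488\right) + 0 = -4463 + 0 = -4463$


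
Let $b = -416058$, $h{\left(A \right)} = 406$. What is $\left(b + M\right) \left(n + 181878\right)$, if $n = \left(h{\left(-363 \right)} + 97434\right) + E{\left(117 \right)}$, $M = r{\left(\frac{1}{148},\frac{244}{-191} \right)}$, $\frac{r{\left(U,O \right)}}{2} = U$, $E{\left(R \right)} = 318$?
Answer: $- \frac{4310914929238}{37} \approx -1.1651 \cdot 10^{11}$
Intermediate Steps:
$r{\left(U,O \right)} = 2 U$
$M = \frac{1}{74}$ ($M = \frac{2}{148} = 2 \cdot \frac{1}{148} = \frac{1}{74} \approx 0.013514$)
$n = 98158$ ($n = \left(406 + 97434\right) + 318 = 97840 + 318 = 98158$)
$\left(b + M\right) \left(n + 181878\right) = \left(-416058 + \frac{1}{74}\right) \left(98158 + 181878\right) = \left(- \frac{30788291}{74}\right) 280036 = - \frac{4310914929238}{37}$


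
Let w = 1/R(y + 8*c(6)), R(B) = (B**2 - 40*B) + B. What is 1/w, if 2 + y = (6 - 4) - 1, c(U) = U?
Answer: 376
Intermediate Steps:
y = -1 (y = -2 + ((6 - 4) - 1) = -2 + (2 - 1) = -2 + 1 = -1)
R(B) = B**2 - 39*B
w = 1/376 (w = 1/((-1 + 8*6)*(-39 + (-1 + 8*6))) = 1/((-1 + 48)*(-39 + (-1 + 48))) = 1/(47*(-39 + 47)) = 1/(47*8) = 1/376 ≈ 0.0026596)
1/w = 1/(1/376) = 376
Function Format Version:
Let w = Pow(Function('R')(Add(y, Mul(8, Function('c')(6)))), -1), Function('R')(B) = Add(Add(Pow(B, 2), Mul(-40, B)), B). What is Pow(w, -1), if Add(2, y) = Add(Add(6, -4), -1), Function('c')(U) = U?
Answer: 376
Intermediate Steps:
y = -1 (y = Add(-2, Add(Add(6, -4), -1)) = Add(-2, Add(2, -1)) = Add(-2, 1) = -1)
Function('R')(B) = Add(Pow(B, 2), Mul(-39, B))
w = Rational(1, 376) (w = Pow(Mul(Add(-1, Mul(8, 6)), Add(-39, Add(-1, Mul(8, 6)))), -1) = Pow(Mul(Add(-1, 48), Add(-39, Add(-1, 48))), -1) = Pow(Mul(47, Add(-39, 47)), -1) = Pow(Mul(47, 8), -1) = Pow(376, -1) = Rational(1, 376) ≈ 0.0026596)
Pow(w, -1) = Pow(Rational(1, 376), -1) = 376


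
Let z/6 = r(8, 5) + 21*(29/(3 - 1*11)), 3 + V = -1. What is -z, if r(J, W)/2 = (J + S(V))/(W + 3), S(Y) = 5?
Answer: 1749/4 ≈ 437.25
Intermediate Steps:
V = -4 (V = -3 - 1 = -4)
r(J, W) = 2*(5 + J)/(3 + W) (r(J, W) = 2*((J + 5)/(W + 3)) = 2*((5 + J)/(3 + W)) = 2*(5 + J)/(3 + W))
z = -1749/4 (z = 6*(2*(5 + 8)/(3 + 5) + 21*(29/(3 - 1*11))) = 6*(2*13/8 + 21*(29/(3 - 11))) = 6*(2*(⅛)*13 + 21*(29/(-8))) = 6*(13/4 + 21*(29*(-⅛))) = 6*(13/4 + 21*(-29/8)) = 6*(13/4 - 609/8) = 6*(-583/8) = -1749/4 ≈ -437.25)
-z = -1*(-1749/4) = 1749/4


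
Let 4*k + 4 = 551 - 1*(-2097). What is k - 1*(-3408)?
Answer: 4069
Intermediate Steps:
k = 661 (k = -1 + (551 - 1*(-2097))/4 = -1 + (551 + 2097)/4 = -1 + (¼)*2648 = -1 + 662 = 661)
k - 1*(-3408) = 661 - 1*(-3408) = 661 + 3408 = 4069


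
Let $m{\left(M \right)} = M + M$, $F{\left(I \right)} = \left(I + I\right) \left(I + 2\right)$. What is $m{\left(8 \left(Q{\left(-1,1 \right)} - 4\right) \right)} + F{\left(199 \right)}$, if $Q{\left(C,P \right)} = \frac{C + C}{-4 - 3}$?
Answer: $\frac{559570}{7} \approx 79939.0$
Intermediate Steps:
$Q{\left(C,P \right)} = - \frac{2 C}{7}$ ($Q{\left(C,P \right)} = \frac{2 C}{-7} = 2 C \left(- \frac{1}{7}\right) = - \frac{2 C}{7}$)
$F{\left(I \right)} = 2 I \left(2 + I\right)$
$m{\left(M \right)} = 2 M$
$m{\left(8 \left(Q{\left(-1,1 \right)} - 4\right) \right)} + F{\left(199 \right)} = 2 \cdot 8 \left(\left(- \frac{2}{7}\right) \left(-1\right) - 4\right) + 2 \cdot 199 \left(2 + 199\right) = 2 \cdot 8 \left(\frac{2}{7} - 4\right) + 2 \cdot 199 \cdot 201 = 2 \cdot 8 \left(- \frac{26}{7}\right) + 79998 = 2 \left(- \frac{208}{7}\right) + 79998 = - \frac{416}{7} + 79998 = \frac{559570}{7}$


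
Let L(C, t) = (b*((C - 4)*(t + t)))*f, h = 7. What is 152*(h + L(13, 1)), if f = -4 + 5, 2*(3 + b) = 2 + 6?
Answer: 3800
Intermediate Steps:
b = 1 (b = -3 + (2 + 6)/2 = -3 + (1/2)*8 = -3 + 4 = 1)
f = 1
L(C, t) = 2*t*(-4 + C) (L(C, t) = (1*((C - 4)*(t + t)))*1 = (1*((-4 + C)*(2*t)))*1 = (1*(2*t*(-4 + C)))*1 = (2*t*(-4 + C))*1 = 2*t*(-4 + C))
152*(h + L(13, 1)) = 152*(7 + 2*1*(-4 + 13)) = 152*(7 + 2*1*9) = 152*(7 + 18) = 152*25 = 3800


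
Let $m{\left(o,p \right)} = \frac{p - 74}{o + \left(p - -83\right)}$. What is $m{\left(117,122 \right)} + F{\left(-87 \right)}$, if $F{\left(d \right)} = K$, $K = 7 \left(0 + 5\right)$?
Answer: $\frac{5659}{161} \approx 35.149$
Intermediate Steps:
$K = 35$ ($K = 7 \cdot 5 = 35$)
$F{\left(d \right)} = 35$
$m{\left(o,p \right)} = \frac{-74 + p}{83 + o + p}$ ($m{\left(o,p \right)} = \frac{-74 + p}{o + \left(p + 83\right)} = \frac{-74 + p}{o + \left(83 + p\right)} = \frac{-74 + p}{83 + o + p}$)
$m{\left(117,122 \right)} + F{\left(-87 \right)} = \frac{-74 + 122}{83 + 117 + 122} + 35 = \frac{1}{322} \cdot 48 + 35 = \frac{24}{161} + 35 = \frac{5659}{161}$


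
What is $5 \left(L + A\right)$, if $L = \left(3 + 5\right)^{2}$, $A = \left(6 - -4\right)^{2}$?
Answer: $820$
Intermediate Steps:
$A = 100$ ($A = \left(6 + 4\right)^{2} = 10^{2} = 100$)
$L = 64$ ($L = 8^{2} = 64$)
$5 \left(L + A\right) = 5 \left(64 + 100\right) = 5 \cdot 164 = 820$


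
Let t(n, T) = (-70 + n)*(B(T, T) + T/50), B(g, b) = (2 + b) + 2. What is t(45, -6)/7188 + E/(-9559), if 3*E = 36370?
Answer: -28878631/22903364 ≈ -1.2609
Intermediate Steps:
E = 36370/3 (E = (⅓)*36370 = 36370/3 ≈ 12123.)
B(g, b) = 4 + b
t(n, T) = (-70 + n)*(4 + 51*T/50) (t(n, T) = (-70 + n)*((4 + T) + T/50) = (-70 + n)*(4 + 51*T/50))
t(45, -6)/7188 + E/(-9559) = (-280 + 4*45 - 357/5*(-6) + (51/50)*(-6)*45)/7188 + (36370/3)/(-9559) = (-280 + 180 + 2142/5 - 1377/5)*(1/7188) + (36370/3)*(-1/9559) = 53*(1/7188) - 36370/28677 = 53/7188 - 36370/28677 = -28878631/22903364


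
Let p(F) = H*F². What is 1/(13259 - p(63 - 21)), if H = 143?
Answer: -1/238993 ≈ -4.1842e-6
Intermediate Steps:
p(F) = 143*F²
1/(13259 - p(63 - 21)) = 1/(13259 - 143*(63 - 21)²) = 1/(13259 - 143*42²) = 1/(13259 - 143*1764) = 1/(13259 - 1*252252) = 1/(13259 - 252252) = 1/(-238993) = -1/238993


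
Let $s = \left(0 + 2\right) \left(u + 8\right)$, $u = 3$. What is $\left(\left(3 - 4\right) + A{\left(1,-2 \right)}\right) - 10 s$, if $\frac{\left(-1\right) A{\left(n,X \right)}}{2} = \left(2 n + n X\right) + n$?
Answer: $-223$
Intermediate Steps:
$s = 22$ ($s = \left(0 + 2\right) \left(3 + 8\right) = 2 \cdot 11 = 22$)
$A{\left(n,X \right)} = - 6 n - 2 X n$ ($A{\left(n,X \right)} = - 2 \left(\left(2 n + n X\right) + n\right) = - 2 \left(\left(2 n + X n\right) + n\right) = - 2 \left(3 n + X n\right) = - 6 n - 2 X n$)
$\left(\left(3 - 4\right) + A{\left(1,-2 \right)}\right) - 10 s = \left(\left(3 - 4\right) - 2 \left(3 - 2\right)\right) - 220 = \left(-1 - 2 \cdot 1\right) - 220 = \left(-1 - 2\right) - 220 = -3 - 220 = -223$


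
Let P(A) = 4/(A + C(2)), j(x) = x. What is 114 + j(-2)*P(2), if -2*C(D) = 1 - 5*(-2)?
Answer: 814/7 ≈ 116.29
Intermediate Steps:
C(D) = -11/2 (C(D) = -(1 - 5*(-2))/2 = -(1 + 10)/2 = -1/2*11 = -11/2)
P(A) = 4/(-11/2 + A) (P(A) = 4/(A - 11/2) = 4/(-11/2 + A))
114 + j(-2)*P(2) = 114 - 16/(-11 + 2*2) = 114 - 16/(-11 + 4) = 114 - 16/(-7) = 114 - 16*(-1)/7 = 114 - 2*(-8/7) = 114 + 16/7 = 814/7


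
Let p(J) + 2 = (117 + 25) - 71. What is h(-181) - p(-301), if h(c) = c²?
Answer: 32692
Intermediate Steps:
p(J) = 69 (p(J) = -2 + ((117 + 25) - 71) = -2 + (142 - 71) = -2 + 71 = 69)
h(-181) - p(-301) = (-181)² - 1*69 = 32761 - 69 = 32692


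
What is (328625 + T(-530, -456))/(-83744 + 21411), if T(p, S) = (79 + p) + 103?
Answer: -328277/62333 ≈ -5.2665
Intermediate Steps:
T(p, S) = 182 + p
(328625 + T(-530, -456))/(-83744 + 21411) = (328625 + (182 - 530))/(-83744 + 21411) = (328625 - 348)/(-62333) = 328277*(-1/62333) = -328277/62333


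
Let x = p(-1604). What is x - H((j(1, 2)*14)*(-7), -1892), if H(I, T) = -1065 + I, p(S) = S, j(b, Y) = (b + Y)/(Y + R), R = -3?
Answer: -833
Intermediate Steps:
j(b, Y) = (Y + b)/(-3 + Y) (j(b, Y) = (b + Y)/(Y - 3) = (Y + b)/(-3 + Y))
x = -1604
x - H((j(1, 2)*14)*(-7), -1892) = -1604 - (-1065 + (((2 + 1)/(-3 + 2))*14)*(-7)) = -1604 - (-1065 + ((3/(-1))*14)*(-7)) = -1604 - (-1065 + (-1*3*14)*(-7)) = -1604 - (-1065 - 3*14*(-7)) = -1604 - (-1065 - 42*(-7)) = -1604 - (-1065 + 294) = -1604 - 1*(-771) = -1604 + 771 = -833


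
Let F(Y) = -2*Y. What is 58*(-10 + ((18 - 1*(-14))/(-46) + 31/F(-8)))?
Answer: -93467/184 ≈ -507.97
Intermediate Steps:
58*(-10 + ((18 - 1*(-14))/(-46) + 31/F(-8))) = 58*(-10 + ((18 - 1*(-14))/(-46) + 31/((-2*(-8))))) = 58*(-10 + ((18 + 14)*(-1/46) + 31/16)) = 58*(-10 + (32*(-1/46) + 31*(1/16))) = 58*(-10 + (-16/23 + 31/16)) = 58*(-10 + 457/368) = 58*(-3223/368) = -93467/184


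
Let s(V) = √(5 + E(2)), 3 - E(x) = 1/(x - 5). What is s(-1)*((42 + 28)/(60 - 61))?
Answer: -350*√3/3 ≈ -202.07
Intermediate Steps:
E(x) = 3 - 1/(-5 + x) (E(x) = 3 - 1/(x - 5) = 3 - 1/(-5 + x))
s(V) = 5*√3/3 (s(V) = √(5 + (-16 + 3*2)/(-5 + 2)) = √(5 + (-16 + 6)/(-3)) = √(5 - ⅓*(-10)) = √(5 + 10/3) = √(25/3) = 5*√3/3)
s(-1)*((42 + 28)/(60 - 61)) = (5*√3/3)*((42 + 28)/(60 - 61)) = (5*√3/3)*(70/(-1)) = (5*√3/3)*(70*(-1)) = (5*√3/3)*(-70) = -350*√3/3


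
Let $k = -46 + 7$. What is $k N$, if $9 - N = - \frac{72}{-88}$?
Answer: $- \frac{3510}{11} \approx -319.09$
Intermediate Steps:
$k = -39$
$N = \frac{90}{11}$ ($N = 9 - - \frac{72}{-88} = 9 - \left(-72\right) \left(- \frac{1}{88}\right) = 9 - \frac{9}{11} = \frac{90}{11} \approx 8.1818$)
$k N = \left(-39\right) \frac{90}{11} = - \frac{3510}{11}$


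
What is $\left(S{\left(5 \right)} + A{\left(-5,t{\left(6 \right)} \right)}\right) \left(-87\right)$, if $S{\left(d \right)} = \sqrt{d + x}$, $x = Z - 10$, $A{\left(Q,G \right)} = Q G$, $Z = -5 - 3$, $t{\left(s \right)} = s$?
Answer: $2610 - 87 i \sqrt{13} \approx 2610.0 - 313.68 i$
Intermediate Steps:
$Z = -8$
$A{\left(Q,G \right)} = G Q$
$x = -18$ ($x = -8 - 10 = -18$)
$S{\left(d \right)} = \sqrt{-18 + d}$ ($S{\left(d \right)} = \sqrt{d - 18} = \sqrt{-18 + d}$)
$\left(S{\left(5 \right)} + A{\left(-5,t{\left(6 \right)} \right)}\right) \left(-87\right) = \left(\sqrt{-18 + 5} + 6 \left(-5\right)\right) \left(-87\right) = \left(\sqrt{-13} - 30\right) \left(-87\right) = \left(i \sqrt{13} - 30\right) \left(-87\right) = \left(-30 + i \sqrt{13}\right) \left(-87\right) = 2610 - 87 i \sqrt{13}$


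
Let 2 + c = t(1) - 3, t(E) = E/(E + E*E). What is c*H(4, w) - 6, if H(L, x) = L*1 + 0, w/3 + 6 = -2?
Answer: -24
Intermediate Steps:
w = -24 (w = -18 + 3*(-2) = -18 - 6 = -24)
H(L, x) = L (H(L, x) = L + 0 = L)
t(E) = E/(E + E²)
c = -9/2 (c = -2 + (1/(1 + 1) - 3) = -2 + (1/2 - 3) = -2 + (½ - 3) = -2 - 5/2 = -9/2 ≈ -4.5000)
c*H(4, w) - 6 = -9/2*4 - 6 = -18 - 6 = -24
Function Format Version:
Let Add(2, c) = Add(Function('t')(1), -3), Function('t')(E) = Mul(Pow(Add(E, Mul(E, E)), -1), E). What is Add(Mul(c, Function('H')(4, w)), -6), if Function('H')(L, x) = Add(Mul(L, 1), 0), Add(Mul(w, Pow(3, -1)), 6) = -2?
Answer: -24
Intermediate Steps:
w = -24 (w = Add(-18, Mul(3, -2)) = Add(-18, -6) = -24)
Function('H')(L, x) = L (Function('H')(L, x) = Add(L, 0) = L)
Function('t')(E) = Mul(E, Pow(Add(E, Pow(E, 2)), -1)) (Function('t')(E) = Mul(Pow(Add(E, Pow(E, 2)), -1), E) = Mul(E, Pow(Add(E, Pow(E, 2)), -1)))
c = Rational(-9, 2) (c = Add(-2, Add(Pow(Add(1, 1), -1), -3)) = Add(-2, Add(Pow(2, -1), -3)) = Add(-2, Add(Rational(1, 2), -3)) = Add(-2, Rational(-5, 2)) = Rational(-9, 2) ≈ -4.5000)
Add(Mul(c, Function('H')(4, w)), -6) = Add(Mul(Rational(-9, 2), 4), -6) = Add(-18, -6) = -24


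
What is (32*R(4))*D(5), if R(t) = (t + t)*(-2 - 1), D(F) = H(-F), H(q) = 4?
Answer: -3072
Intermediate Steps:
D(F) = 4
R(t) = -6*t (R(t) = (2*t)*(-3) = -6*t)
(32*R(4))*D(5) = (32*(-6*4))*4 = (32*(-24))*4 = -768*4 = -3072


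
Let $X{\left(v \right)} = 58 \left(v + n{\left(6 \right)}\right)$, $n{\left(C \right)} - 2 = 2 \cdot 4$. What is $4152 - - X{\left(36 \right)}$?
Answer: $6820$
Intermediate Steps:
$n{\left(C \right)} = 10$ ($n{\left(C \right)} = 2 + 2 \cdot 4 = 2 + 8 = 10$)
$X{\left(v \right)} = 580 + 58 v$ ($X{\left(v \right)} = 58 \left(v + 10\right) = 58 \left(10 + v\right) = 580 + 58 v$)
$4152 - - X{\left(36 \right)} = 4152 - - (580 + 58 \cdot 36) = 4152 - - (580 + 2088) = 4152 - \left(-1\right) 2668 = 4152 - -2668 = 4152 + 2668 = 6820$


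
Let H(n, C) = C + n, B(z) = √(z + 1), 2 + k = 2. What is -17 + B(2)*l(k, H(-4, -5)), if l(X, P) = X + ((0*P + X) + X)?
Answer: -17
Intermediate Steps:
k = 0 (k = -2 + 2 = 0)
B(z) = √(1 + z)
l(X, P) = 3*X (l(X, P) = X + ((0 + X) + X) = X + (X + X) = X + 2*X = 3*X)
-17 + B(2)*l(k, H(-4, -5)) = -17 + √(1 + 2)*(3*0) = -17 + √3*0 = -17 + 0 = -17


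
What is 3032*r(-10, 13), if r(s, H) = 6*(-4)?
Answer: -72768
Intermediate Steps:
r(s, H) = -24
3032*r(-10, 13) = 3032*(-24) = -72768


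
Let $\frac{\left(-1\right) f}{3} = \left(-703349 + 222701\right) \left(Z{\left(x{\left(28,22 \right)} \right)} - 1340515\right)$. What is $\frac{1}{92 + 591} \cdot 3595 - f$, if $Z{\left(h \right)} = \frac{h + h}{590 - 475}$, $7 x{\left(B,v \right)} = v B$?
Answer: $\frac{151823192858521273}{78545} \approx 1.9329 \cdot 10^{12}$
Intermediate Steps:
$x{\left(B,v \right)} = \frac{B v}{7}$ ($x{\left(B,v \right)} = \frac{v B}{7} = \frac{B v}{7}$)
$Z{\left(h \right)} = \frac{2 h}{115}$
$f = - \frac{222288715751256}{115}$ ($f = - 3 \left(-703349 + 222701\right) \left(\frac{2 \cdot \frac{1}{7} \cdot 28 \cdot 22}{115} - 1340515\right) = - 3 \left(- 480648 \left(\frac{2}{115} \cdot 88 - 1340515\right)\right) = - 3 \left(- 480648 \left(\frac{176}{115} - 1340515\right)\right) = - 3 \left(\left(-480648\right) \left(- \frac{154159049}{115}\right)\right) = \left(-3\right) \frac{74096238583752}{115} = - \frac{222288715751256}{115} \approx -1.9329 \cdot 10^{12}$)
$\frac{1}{92 + 591} \cdot 3595 - f = \frac{1}{92 + 591} \cdot 3595 - - \frac{222288715751256}{115} = \frac{1}{683} \cdot 3595 + \frac{222288715751256}{115} = \frac{3595}{683} + \frac{222288715751256}{115} = \frac{151823192858521273}{78545}$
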